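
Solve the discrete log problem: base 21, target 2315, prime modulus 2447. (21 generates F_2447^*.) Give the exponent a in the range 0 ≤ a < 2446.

536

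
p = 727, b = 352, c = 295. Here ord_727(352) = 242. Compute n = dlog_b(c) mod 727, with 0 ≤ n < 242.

138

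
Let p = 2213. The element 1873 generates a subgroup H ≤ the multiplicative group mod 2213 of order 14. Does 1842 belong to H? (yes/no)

⟨1873⟩ has order 14; its elements mod 2213 are {1, 164, 340, 371, 435, 524, 1093, 1120, 1689, 1778, 1842, 1873, 2049, 2212}.
1842 is in this set.

yes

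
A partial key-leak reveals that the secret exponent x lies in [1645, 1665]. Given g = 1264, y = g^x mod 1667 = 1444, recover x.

1648

Compute 1264^1645 mod 1667 = 603, then multiply by 1264 repeatedly:
  1264^1645=603  1264^1646=373  1264^1647=1378  1264^1648=1444
Found 1444 at exponent 1648.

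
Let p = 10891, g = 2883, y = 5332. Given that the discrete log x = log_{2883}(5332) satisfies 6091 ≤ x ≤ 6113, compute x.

6105

Compute 2883^6091 mod 10891 = 8608, then multiply by 2883 repeatedly:
  2883^6091=8608  2883^6092=7166  2883^6093=10242  2883^6094=2185  2883^6095=4357
  2883^6096=3908  2883^6097=5470  2883^6098=10733  2883^6099=1908  2883^6100=809
  2883^6101=1673  2883^6102=9437  2883^6103=1153  2883^6104=2344  2883^6105=5332
Found 5332 at exponent 6105.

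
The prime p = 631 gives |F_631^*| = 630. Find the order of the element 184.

63

The order of 184 must divide p − 1 = 630 = 2 · 3^2 · 5 · 7.
Divisors: 1, 2, 3, 5, 6, 7, 9, 10, 14, 15, 18, 21, 30, 35, 42, 45, 63, 70, 90, 105, 126, 210, 315, 630.
Check each in increasing order: 184^1 ≡ 184;  184^2 ≡ 413;  184^3 ≡ 272;  184^5 ≡ 18;  184^6 ≡ 157;  184^7 ≡ 493;  184^9 ≡ 427;  184^10 ≡ 324;  184^14 ≡ 114;  184^15 ≡ 153;  184^18 ≡ 601;  184^21 ≡ 43;  184^30 ≡ 62;  184^35 ≡ 485;  184^42 ≡ 587;  184^45 ≡ 21;  184^63 ≡ 1.
Smallest exponent giving 1 is 63.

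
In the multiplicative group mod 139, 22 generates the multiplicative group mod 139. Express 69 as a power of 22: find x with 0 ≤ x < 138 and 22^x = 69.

112

Baby-step giant-step with m = ceil(sqrt(138)) = 12.
Baby table (22^j mod 139 for j=0..11):
  0:1  1:22  2:67  3:84  4:41  5:68  6:106  7:108
  8:13  9:8  10:37  11:119
Giant step factor: 22^(-12) ≡ 6 (mod 139).
Scan 69·6^i mod 139 for i = 0, 1, …:
  i=0: 69   i=1: 136   i=2: 121   i=3: 31
  i=4: 47   i=5: 4   i=6: 24   i=7: 5
  i=8: 30   i=9: 41
Match at i=9, j=4: x = 9·12 + 4 = 112.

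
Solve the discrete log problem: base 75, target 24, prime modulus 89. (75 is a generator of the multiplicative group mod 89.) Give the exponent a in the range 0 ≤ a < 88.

69

Baby-step giant-step with m = ceil(sqrt(88)) = 10.
Baby table (75^j mod 89 for j=0..9):
  0:1  1:75  2:18  3:15  4:57  5:3  6:47  7:54
  8:45  9:82
Giant step factor: 75^(-10) ≡ 10 (mod 89).
Scan 24·10^i mod 89 for i = 0, 1, …:
  i=0: 24   i=1: 62   i=2: 86   i=3: 59
  i=4: 56   i=5: 26   i=6: 82
Match at i=6, j=9: a = 6·10 + 9 = 69.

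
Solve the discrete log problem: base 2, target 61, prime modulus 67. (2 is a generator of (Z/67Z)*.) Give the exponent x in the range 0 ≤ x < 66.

Successive powers of 2 modulo 67:
  2^0=1  2^1=2  2^2=4  2^3=8  2^4=16  2^5=32
  2^6=64  2^7=61
So 2^7 ≡ 61 (mod 67), giving x = 7.

7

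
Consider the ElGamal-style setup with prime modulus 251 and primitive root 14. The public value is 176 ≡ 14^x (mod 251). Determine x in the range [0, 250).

Baby-step giant-step with m = ceil(sqrt(250)) = 16.
Baby table (14^j mod 251 for j=0..15):
  0:1  1:14  2:196  3:234  4:13  5:182  6:38  7:30
  8:169  9:107  10:243  11:139  12:189  13:136  14:147  15:50
Giant step factor: 14^(-16) ≡ 161 (mod 251).
Scan 176·161^i mod 251 for i = 0, 1, …:
  i=0: 176   i=1: 224   i=2: 171   i=3: 172
  i=4: 82   i=5: 150   i=6: 54   i=7: 160
  i=8: 158   i=9: 87   i=10: 202   i=11: 143
  i=12: 182
Match at i=12, j=5: x = 12·16 + 5 = 197.

197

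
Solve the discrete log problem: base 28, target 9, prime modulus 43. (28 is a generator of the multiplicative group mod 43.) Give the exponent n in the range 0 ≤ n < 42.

Baby-step giant-step with m = ceil(sqrt(42)) = 7.
Baby table (28^j mod 43 for j=0..6):
  0:1  1:28  2:10  3:22  4:14  5:5  6:11
Giant step factor: 28^(-7) ≡ 37 (mod 43).
Scan 9·37^i mod 43 for i = 0, 1, …:
  i=0: 9   i=1: 32   i=2: 23   i=3: 34
  i=4: 11
Match at i=4, j=6: n = 4·7 + 6 = 34.

34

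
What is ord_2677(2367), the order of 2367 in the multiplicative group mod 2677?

892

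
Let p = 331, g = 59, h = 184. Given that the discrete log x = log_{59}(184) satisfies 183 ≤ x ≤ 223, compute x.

206

Compute 59^183 mod 331 = 106, then multiply by 59 repeatedly:
  59^183=106  59^184=296  59^185=252  59^186=304  59^187=62
  59^188=17  59^189=10  59^190=259  59^191=55  59^192=266
  59^193=137  59^194=139  59^195=257  59^196=268  59^197=255
  59^198=150  59^199=244  59^200=163  59^201=18  59^202=69
  59^203=99  59^204=214  59^205=48  59^206=184
Found 184 at exponent 206.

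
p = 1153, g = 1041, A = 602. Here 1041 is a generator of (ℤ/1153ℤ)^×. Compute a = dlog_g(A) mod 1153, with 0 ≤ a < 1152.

187

Baby-step giant-step with m = ceil(sqrt(1152)) = 34.
Baby table (1041^j mod 1153 for j=0..33):
  0:1  1:1041  2:1014  3:579  4:873  5:229  6:871  7:453
  8:1149  9:448  10:556  11:1143  12:1120  13:237  14:1128  15:494
  16:16  17:514  18:82  19:40  20:132  21:205  22:100  23:330
  24:1089  25:250  26:825  27:993  28:625  29:333  30:753  31:986
  32:256  33:153
Giant step factor: 1041^(-34) ≡ 1124 (mod 1153).
Scan 602·1124^i mod 1153 for i = 0, 1, …:
  i=0: 602   i=1: 990   i=2: 115   i=3: 124
  i=4: 1016   i=5: 514
Match at i=5, j=17: a = 5·34 + 17 = 187.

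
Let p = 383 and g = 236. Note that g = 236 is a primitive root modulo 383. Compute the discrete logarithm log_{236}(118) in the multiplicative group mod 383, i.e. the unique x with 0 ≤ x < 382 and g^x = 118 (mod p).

9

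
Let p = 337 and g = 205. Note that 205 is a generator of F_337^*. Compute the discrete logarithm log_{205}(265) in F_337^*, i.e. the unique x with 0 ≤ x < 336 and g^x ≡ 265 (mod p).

Baby-step giant-step with m = ceil(sqrt(336)) = 19.
Baby table (205^j mod 337 for j=0..18):
  0:1  1:205  2:237  3:57  4:227  5:29  6:216  7:133
  8:305  9:180  10:167  11:198  12:150  13:83  14:165  15:125
  16:13  17:306  18:48
Giant step factor: 205^(-19) ≡ 166 (mod 337).
Scan 265·166^i mod 337 for i = 0, 1, …:
  i=0: 265   i=1: 180
Match at i=1, j=9: x = 1·19 + 9 = 28.

28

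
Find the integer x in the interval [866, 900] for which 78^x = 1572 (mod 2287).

894

Compute 78^866 mod 2287 = 1644, then multiply by 78 repeatedly:
  78^866=1644  78^867=160  78^868=1045  78^869=1465  78^870=2207
  78^871=621  78^872=411  78^873=40  78^874=833  78^875=938
  78^876=2267  78^877=727  78^878=1818  78^879=10  78^880=780
  78^881=1378  78^882=2282  78^883=1897  78^884=1598  78^885=1146
  78^886=195  78^887=1488  78^888=1714  78^889=1046  78^890=1543
  78^891=1430  78^892=1764  78^893=372  78^894=1572
Found 1572 at exponent 894.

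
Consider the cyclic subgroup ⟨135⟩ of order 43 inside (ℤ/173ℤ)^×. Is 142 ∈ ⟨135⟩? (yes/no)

142 ∈ ⟨135⟩ iff 142^43 ≡ 1 (mod 173), since |⟨135⟩| = 43.
142^43 mod 173 = 1.
Since 1 = 1, 142 lies in the subgroup.

yes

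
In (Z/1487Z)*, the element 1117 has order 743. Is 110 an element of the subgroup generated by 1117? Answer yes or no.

110 ∈ ⟨1117⟩ iff 110^743 ≡ 1 (mod 1487), since |⟨1117⟩| = 743.
110^743 mod 1487 = 1486.
Since 1486 ≠ 1, 110 does not lie in the subgroup.

no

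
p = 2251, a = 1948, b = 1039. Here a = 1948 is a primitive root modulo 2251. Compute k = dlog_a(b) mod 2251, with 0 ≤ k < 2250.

Baby-step giant-step with m = ceil(sqrt(2250)) = 48.
Baby table (1948^j mod 2251 for j=0..47):
  0:1  1:1948  2:1769  3:1982  4:471  5:1351  6:329  7:1608
  8:1243  9:1539  10:1891  11:1032  12:193  13:47  14:1516  15:2107
  16:863  17:1878  18:469  19:1957  20:1293  21:2146  22:301  23:1088
  24:1233  25:67  26:2209  27:1471  28:2236  29:43  30:477  31:1784
  32:1939  33:2245  34:1818  35:641  36:1614  37:1676  38:898  39:277
  40:1607  41:1546  42:2021  43:2160  44:561  45:1093  46:1969  47:2159
Giant step factor: 1948^(-48) ≡ 1076 (mod 2251).
Scan 1039·1076^i mod 2251 for i = 0, 1, …:
  i=0: 1039   i=1: 1468   i=2: 1617   i=3: 2120
  i=4: 857   i=5: 1473   i=6: 244   i=7: 1428
  i=8: 1346   i=9: 903     …   i=21: 347
  i=22: 1957
Match at i=22, j=19: k = 22·48 + 19 = 1075.

1075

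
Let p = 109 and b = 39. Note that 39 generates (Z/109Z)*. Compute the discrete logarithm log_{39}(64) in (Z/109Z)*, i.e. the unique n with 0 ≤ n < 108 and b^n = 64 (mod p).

Baby-step giant-step with m = ceil(sqrt(108)) = 11.
Baby table (39^j mod 109 for j=0..10):
  0:1  1:39  2:104  3:23  4:25  5:103  6:93  7:30
  8:80  9:68  10:36
Giant step factor: 39^(-11) ≡ 67 (mod 109).
Scan 64·67^i mod 109 for i = 0, 1, …:
  i=0: 64   i=1: 37   i=2: 81   i=3: 86
  i=4: 94   i=5: 85   i=6: 27   i=7: 65
  i=8: 104
Match at i=8, j=2: n = 8·11 + 2 = 90.

90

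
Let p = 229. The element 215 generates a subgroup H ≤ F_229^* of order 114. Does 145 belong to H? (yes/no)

145 ∈ ⟨215⟩ iff 145^114 ≡ 1 (mod 229), since |⟨215⟩| = 114.
145^114 mod 229 = 228.
Since 228 ≠ 1, 145 does not lie in the subgroup.

no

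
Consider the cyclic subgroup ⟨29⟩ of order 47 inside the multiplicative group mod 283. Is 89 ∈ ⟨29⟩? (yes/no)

89 ∈ ⟨29⟩ iff 89^47 ≡ 1 (mod 283), since |⟨29⟩| = 47.
89^47 mod 283 = 238.
Since 238 ≠ 1, 89 does not lie in the subgroup.

no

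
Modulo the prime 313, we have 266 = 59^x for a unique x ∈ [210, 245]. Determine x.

Compute 59^210 mod 313 = 307, then multiply by 59 repeatedly:
  59^210=307  59^211=272  59^212=85  59^213=7  59^214=100
  59^215=266
Found 266 at exponent 215.

215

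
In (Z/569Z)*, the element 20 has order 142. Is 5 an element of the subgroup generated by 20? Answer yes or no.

yes

5 ∈ ⟨20⟩ iff 5^142 ≡ 1 (mod 569), since |⟨20⟩| = 142.
5^142 mod 569 = 1.
Since 1 = 1, 5 lies in the subgroup.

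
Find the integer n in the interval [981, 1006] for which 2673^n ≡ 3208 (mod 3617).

Compute 2673^981 mod 3617 = 2582, then multiply by 2673 repeatedly:
  2673^981=2582  2673^982=450  2673^983=2006  2673^984=1644  2673^985=3374
  2673^986=1521  2673^987=125  2673^988=1361  2673^989=2868  2673^990=1741
  2673^991=2231  2673^992=2647  2673^993=579  2673^994=3208
Found 3208 at exponent 994.

994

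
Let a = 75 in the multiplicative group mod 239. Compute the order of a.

The order of 75 must divide p − 1 = 238 = 2 · 7 · 17.
Divisors: 1, 2, 7, 14, 17, 34, 119, 238.
Check each in increasing order: 75^1 ≡ 75;  75^2 ≡ 128;  75^7 ≡ 22;  75^14 ≡ 6;  75^17 ≡ 1.
Smallest exponent giving 1 is 17.

17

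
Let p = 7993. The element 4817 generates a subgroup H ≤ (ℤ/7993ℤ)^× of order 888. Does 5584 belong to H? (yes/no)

no

5584 ∈ ⟨4817⟩ iff 5584^888 ≡ 1 (mod 7993), since |⟨4817⟩| = 888.
5584^888 mod 7993 = 7678.
Since 7678 ≠ 1, 5584 does not lie in the subgroup.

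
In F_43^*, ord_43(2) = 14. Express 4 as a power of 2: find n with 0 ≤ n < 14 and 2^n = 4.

2

Successive powers of 2 modulo 43:
  2^0=1  2^1=2  2^2=4
So 2^2 ≡ 4 (mod 43), giving n = 2.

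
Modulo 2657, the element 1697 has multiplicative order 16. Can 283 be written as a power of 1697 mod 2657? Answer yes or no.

⟨1697⟩ has order 16; its elements mod 2657 are {1, 163, 169, 283, 379, 666, 960, 977, 1680, 1697, 1991, 2278, 2374, 2488, 2494, 2656}.
283 is in this set.

yes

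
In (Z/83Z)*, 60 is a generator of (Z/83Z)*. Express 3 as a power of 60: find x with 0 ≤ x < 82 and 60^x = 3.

34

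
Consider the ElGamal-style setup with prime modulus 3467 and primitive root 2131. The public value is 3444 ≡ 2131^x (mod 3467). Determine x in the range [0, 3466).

Baby-step giant-step with m = ceil(sqrt(3466)) = 59.
Baby table (2131^j mod 3467 for j=0..58):
  0:1  1:2131  2:2858  3:2346  4:3379  5:3157  6:1587  7:1572
  8:810  9:3011  10:2491  11:344  12:1527  13:1991  14:2680  15:931
  16:837  17:1609  18:3383  19:1280  20:2618  21:555  22:458  23:1771
  24:1905  25:3165  26:1300  27:167  28:2243  29:2307  30:11  31:2639
  32:235  33:1537  34:2499  35:57  36:122  37:3424  38:1976  39:1918
  40:3132  41:317  42:2929  43:1099  44:1744  45:3307  46:2273  47:364
  48:2543  49:212  50:1062  51:2638  52:1571  53:2146  54:153  55:145
  56:432  57:1837  58:404
Giant step factor: 2131^(-59) ≡ 3370 (mod 3467).
Scan 3444·3370^i mod 3467 for i = 0, 1, …:
  i=0: 3444   i=1: 2231   i=2: 2014   i=3: 2261
  i=4: 2571   i=5: 237   i=6: 1280
Match at i=6, j=19: x = 6·59 + 19 = 373.

373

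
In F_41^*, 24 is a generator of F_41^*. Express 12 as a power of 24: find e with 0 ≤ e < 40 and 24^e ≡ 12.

Successive powers of 24 modulo 41:
  24^0=1  24^1=24  24^2=2  24^3=7  24^4=4  24^5=14
  24^6=8  24^7=28  24^8=16  24^9=15  24^10=32  24^11=30
  24^12=23  24^13=19  24^14=5  24^15=38  24^16=10  24^17=35
  24^18=20  24^19=29  24^20=40  24^21=17  24^22=39  24^23=34
  24^24=37  24^25=27  24^26=33  24^27=13  24^28=25  24^29=26
  24^30=9  24^31=11  24^32=18  24^33=22  24^34=36  24^35=3
  24^36=31  24^37=6  24^38=21  24^39=12
So 24^39 ≡ 12 (mod 41), giving e = 39.

39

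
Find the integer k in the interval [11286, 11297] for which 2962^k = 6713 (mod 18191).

Compute 2962^11286 mod 18191 = 11766, then multiply by 2962 repeatedly:
  2962^11286=11766  2962^11287=15127  2962^11288=1741  2962^11289=8789  2962^11290=1697
  2962^11291=5798  2962^11292=1372  2962^11293=7271  2962^11294=16749  2962^11295=3681
  2962^11296=6713
Found 6713 at exponent 11296.

11296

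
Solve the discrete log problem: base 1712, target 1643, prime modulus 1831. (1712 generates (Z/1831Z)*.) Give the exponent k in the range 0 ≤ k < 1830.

779

Baby-step giant-step with m = ceil(sqrt(1830)) = 43.
Baby table (1712^j mod 1831 for j=0..42):
  0:1  1:1712  2:1344  3:1192  4:970  5:1754  6:8  7:879
  8:1597  9:381  10:436  11:1215  12:64  13:1539  14:1790  15:1217
  16:1657  17:565  18:512  19:1326  20:1503  21:581  22:439  23:858
  24:434  25:1453  26:1038  27:986  28:1681  29:1371  30:1641  31:638
  32:980  33:564  34:631  35:1813  36:311  37:1442  38:516  39:850
  40:1386  41:1687  42:657
Giant step factor: 1712^(-43) ≡ 263 (mod 1831).
Scan 1643·263^i mod 1831 for i = 0, 1, …:
  i=0: 1643   i=1: 1824   i=2: 1821   i=3: 1032
  i=4: 428   i=5: 873   i=6: 724   i=7: 1819
  i=8: 506   i=9: 1246     …   i=17: 1594
  i=18: 1754
Match at i=18, j=5: k = 18·43 + 5 = 779.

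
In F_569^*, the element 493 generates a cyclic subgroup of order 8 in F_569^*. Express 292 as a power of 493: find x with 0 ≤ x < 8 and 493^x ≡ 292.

Successive powers of 493 modulo 569:
  493^0=1  493^1=493  493^2=86  493^3=292
So 493^3 ≡ 292 (mod 569), giving x = 3.

3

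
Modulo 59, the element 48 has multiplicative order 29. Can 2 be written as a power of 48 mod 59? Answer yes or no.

no

2 ∈ ⟨48⟩ iff 2^29 ≡ 1 (mod 59), since |⟨48⟩| = 29.
2^29 mod 59 = 58.
Since 58 ≠ 1, 2 does not lie in the subgroup.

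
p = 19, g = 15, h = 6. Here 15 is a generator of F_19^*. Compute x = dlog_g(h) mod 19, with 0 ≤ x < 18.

Successive powers of 15 modulo 19:
  15^0=1  15^1=15  15^2=16  15^3=12  15^4=9  15^5=2
  15^6=11  15^7=13  15^8=5  15^9=18  15^10=4  15^11=3
  15^12=7  15^13=10  15^14=17  15^15=8  15^16=6
So 15^16 ≡ 6 (mod 19), giving x = 16.

16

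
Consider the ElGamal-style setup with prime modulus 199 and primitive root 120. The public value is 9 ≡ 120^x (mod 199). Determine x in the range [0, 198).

26

Successive powers of 120 modulo 199:
  120^0=1  120^1=120  120^2=72  120^3=83  120^4=10  120^5=6
  120^6=123  120^7=34  120^8=100  120^9=60  120^10=36  120^11=141
  120^12=5  120^13=3  120^14=161  120^15=17  120^16=50  120^17=30
  120^18=18  120^19=170  120^20=102  120^21=101  120^22=180  120^23=108
  120^24=25  120^25=15  120^26=9
So 120^26 ≡ 9 (mod 199), giving x = 26.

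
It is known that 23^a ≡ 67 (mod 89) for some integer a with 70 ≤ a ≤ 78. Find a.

72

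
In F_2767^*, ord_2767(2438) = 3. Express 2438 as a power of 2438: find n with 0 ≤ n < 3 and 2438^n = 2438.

1

Successive powers of 2438 modulo 2767:
  2438^0=1  2438^1=2438
So 2438^1 ≡ 2438 (mod 2767), giving n = 1.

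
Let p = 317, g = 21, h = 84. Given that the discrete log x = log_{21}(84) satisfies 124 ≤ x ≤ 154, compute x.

Compute 21^124 mod 317 = 150, then multiply by 21 repeatedly:
  21^124=150  21^125=297  21^126=214  21^127=56  21^128=225
  21^129=287  21^130=4  21^131=84
Found 84 at exponent 131.

131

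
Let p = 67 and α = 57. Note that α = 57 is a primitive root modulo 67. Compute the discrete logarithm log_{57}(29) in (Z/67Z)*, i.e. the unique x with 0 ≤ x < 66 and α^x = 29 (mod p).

Baby-step giant-step with m = ceil(sqrt(66)) = 9.
Baby table (57^j mod 67 for j=0..8):
  0:1  1:57  2:33  3:5  4:17  5:31  6:25  7:18
  8:21
Giant step factor: 57^(-9) ≡ 52 (mod 67).
Scan 29·52^i mod 67 for i = 0, 1, …:
  i=0: 29   i=1: 34   i=2: 26   i=3: 12
  i=4: 21
Match at i=4, j=8: x = 4·9 + 8 = 44.

44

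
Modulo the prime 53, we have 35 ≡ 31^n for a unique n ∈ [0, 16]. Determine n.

Compute 31^0 mod 53 = 1, then multiply by 31 repeatedly:
  31^0=1  31^1=31  31^2=7  31^3=5  31^4=49
  31^5=35
Found 35 at exponent 5.

5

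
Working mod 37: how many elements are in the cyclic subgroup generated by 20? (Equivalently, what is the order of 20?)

36

The order of 20 must divide p − 1 = 36 = 2^2 · 3^2.
Divisors: 1, 2, 3, 4, 6, 9, 12, 18, 36.
Check each in increasing order: 20^1 ≡ 20;  20^2 ≡ 30;  20^3 ≡ 8;  20^4 ≡ 12;  20^6 ≡ 27;  20^9 ≡ 31;  20^12 ≡ 26;  20^18 ≡ 36;  20^36 ≡ 1.
Smallest exponent giving 1 is 36.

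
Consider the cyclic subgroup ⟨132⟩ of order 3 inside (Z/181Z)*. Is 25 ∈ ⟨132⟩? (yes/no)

no

25 ∈ ⟨132⟩ iff 25^3 ≡ 1 (mod 181), since |⟨132⟩| = 3.
25^3 mod 181 = 59.
Since 59 ≠ 1, 25 does not lie in the subgroup.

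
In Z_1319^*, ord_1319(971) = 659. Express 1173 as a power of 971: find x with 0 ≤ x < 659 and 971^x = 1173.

591

Baby-step giant-step with m = ceil(sqrt(659)) = 26.
Baby table (971^j mod 1319 for j=0..25):
  0:1  1:971  2:1075  3:496  4:181  5:324  6:682  7:84
  8:1105  9:608  10:775  11:695  12:836  13:571  14:461  15:490
  16:950  17:469  18:344  19:317  20:480  21:473  22:271  23:660
  24:1145  25:1197
Giant step factor: 971^(-26) ≡ 601 (mod 1319).
Scan 1173·601^i mod 1319 for i = 0, 1, …:
  i=0: 1173   i=1: 627   i=2: 912   i=3: 727
  i=4: 338   i=5: 12   i=6: 617   i=7: 178
  i=8: 139   i=9: 442     …   i=21: 795
  i=22: 317
Match at i=22, j=19: x = 22·26 + 19 = 591.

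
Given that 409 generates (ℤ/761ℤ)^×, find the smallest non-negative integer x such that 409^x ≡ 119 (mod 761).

Baby-step giant-step with m = ceil(sqrt(760)) = 28.
Baby table (409^j mod 761 for j=0..27):
  0:1  1:409  2:622  3:224  4:296  5:65  6:711  7:97
  8:101  9:215  10:420  11:555  12:217  13:477  14:277  15:665
  16:308  17:407  18:565  19:502  20:609  21:234  22:581  23:197
  24:668  25:13  26:751  27:476
Giant step factor: 409^(-28) ≡ 98 (mod 761).
Scan 119·98^i mod 761 for i = 0, 1, …:
  i=0: 119   i=1: 247   i=2: 615   i=3: 151
  i=4: 339   i=5: 499   i=6: 198   i=7: 379
  i=8: 614   i=9: 53     …   i=23: 631
  i=24: 197
Match at i=24, j=23: x = 24·28 + 23 = 695.

695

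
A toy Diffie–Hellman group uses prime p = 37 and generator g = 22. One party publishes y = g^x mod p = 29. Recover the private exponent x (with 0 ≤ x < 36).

3

Successive powers of 22 modulo 37:
  22^0=1  22^1=22  22^2=3  22^3=29
So 22^3 ≡ 29 (mod 37), giving x = 3.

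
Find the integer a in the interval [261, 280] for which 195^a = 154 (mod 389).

275

Compute 195^261 mod 389 = 82, then multiply by 195 repeatedly:
  195^261=82  195^262=41  195^263=215  195^264=302  195^265=151
  195^266=270  195^267=135  195^268=262  195^269=131  195^270=260
  195^271=130  195^272=65  195^273=227  195^274=308  195^275=154
Found 154 at exponent 275.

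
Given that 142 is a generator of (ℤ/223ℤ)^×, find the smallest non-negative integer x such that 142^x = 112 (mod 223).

66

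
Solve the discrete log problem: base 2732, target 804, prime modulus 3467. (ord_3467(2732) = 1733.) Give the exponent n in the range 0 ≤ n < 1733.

1646

Baby-step giant-step with m = ceil(sqrt(1733)) = 42.
Baby table (2732^j mod 3467 for j=0..41):
  0:1  1:2732  2:2840  3:3201  4:1358  5:366  6:1416  7:2807
  8:3187  9:1247  10:2210  11:1673  12:1130  13:1530  14:2225  15:1049
  16:2126  17:1007  18:1793  19:3072  20:2564  21:1508  22:1060  23:975
  24:1044  25:2334  26:675  27:3123  28:3216  29:734  30:1362  31:893
  32:2375  33:1743  34:1685  35:2711  36:940  37:2500  38:10  39:3051
  40:664  41:807
Giant step factor: 2732^(-42) ≡ 1577 (mod 3467).
Scan 804·1577^i mod 3467 for i = 0, 1, …:
  i=0: 804   i=1: 2453   i=2: 2676   i=3: 713
  i=4: 1093   i=5: 562   i=6: 2189   i=7: 2388
  i=8: 714   i=9: 2670     …   i=38: 899
  i=39: 3187
Match at i=39, j=8: n = 39·42 + 8 = 1646.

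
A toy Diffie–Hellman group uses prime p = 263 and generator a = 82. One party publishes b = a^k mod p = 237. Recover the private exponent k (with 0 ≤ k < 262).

155

Baby-step giant-step with m = ceil(sqrt(262)) = 17.
Baby table (82^j mod 263 for j=0..16):
  0:1  1:82  2:149  3:120  4:109  5:259  6:198  7:193
  8:46  9:90  10:16  11:260  12:17  13:79  14:166  15:199
  16:12
Giant step factor: 82^(-17) ≡ 58 (mod 263).
Scan 237·58^i mod 263 for i = 0, 1, …:
  i=0: 237   i=1: 70   i=2: 115   i=3: 95
  i=4: 250   i=5: 35   i=6: 189   i=7: 179
  i=8: 125   i=9: 149
Match at i=9, j=2: k = 9·17 + 2 = 155.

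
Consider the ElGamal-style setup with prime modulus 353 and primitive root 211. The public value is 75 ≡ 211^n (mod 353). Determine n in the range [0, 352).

153

Baby-step giant-step with m = ceil(sqrt(352)) = 19.
Baby table (211^j mod 353 for j=0..18):
  0:1  1:211  2:43  3:248  4:84  5:74  6:82  7:5
  8:349  9:215  10:181  11:67  12:17  13:57  14:25  15:333
  16:16  17:199  18:335
Giant step factor: 211^(-19) ≡ 54 (mod 353).
Scan 75·54^i mod 353 for i = 0, 1, …:
  i=0: 75   i=1: 167   i=2: 193   i=3: 185
  i=4: 106   i=5: 76   i=6: 221   i=7: 285
  i=8: 211
Match at i=8, j=1: n = 8·19 + 1 = 153.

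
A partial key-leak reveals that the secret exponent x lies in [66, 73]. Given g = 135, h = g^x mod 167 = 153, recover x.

Compute 135^66 mod 167 = 42, then multiply by 135 repeatedly:
  135^66=42  135^67=159  135^68=89  135^69=158  135^70=121
  135^71=136  135^72=157  135^73=153
Found 153 at exponent 73.

73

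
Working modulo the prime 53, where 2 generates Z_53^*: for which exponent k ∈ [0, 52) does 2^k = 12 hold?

19

Successive powers of 2 modulo 53:
  2^0=1  2^1=2  2^2=4  2^3=8  2^4=16  2^5=32
  2^6=11  2^7=22  2^8=44  2^9=35  2^10=17  2^11=34
  2^12=15  2^13=30  2^14=7  2^15=14  2^16=28  2^17=3
  2^18=6  2^19=12
So 2^19 ≡ 12 (mod 53), giving k = 19.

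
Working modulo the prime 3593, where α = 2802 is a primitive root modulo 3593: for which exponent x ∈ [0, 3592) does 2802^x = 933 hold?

Baby-step giant-step with m = ceil(sqrt(3592)) = 60.
Baby table (2802^j mod 3593 for j=0..59):
  0:1  1:2802  2:499  3:521  4:1084  5:1283  6:1966  7:663
  8:145  9:281  10:495  11:92  12:2681  13:2792  14:1223  15:2717
  16:3060  17:1222  18:3508  19:2561  20:701  21:2424  22:1278  23:2328
  24:1761  25:1133  26:2047  27:1266  28:1041  29:2959  30:2067  31:3411
  32:242  33:2600  34:2189  35:327  36:39  37:1488  38:1496  39:2354
  40:2753  41:3328  42:1221  43:706  44:2062  45:180  46:1340  47:3588
  48:362  49:1098  50:988  51:1766  52:771  53:949  54:278  55:2868
  56:2188  57:1118  58:3133  59:967
Giant step factor: 2802^(-60) ≡ 375 (mod 3593).
Scan 933·375^i mod 3593 for i = 0, 1, …:
  i=0: 933   i=1: 1354   i=2: 1137   i=3: 2401
  i=4: 2125   i=5: 2822   i=6: 1908   i=7: 493
  i=8: 1632   i=9: 1190     …   i=34: 1831
  i=35: 362
Match at i=35, j=48: x = 35·60 + 48 = 2148.

2148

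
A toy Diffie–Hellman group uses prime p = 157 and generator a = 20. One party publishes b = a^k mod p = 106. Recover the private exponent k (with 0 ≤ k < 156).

20

Baby-step giant-step with m = ceil(sqrt(156)) = 13.
Baby table (20^j mod 157 for j=0..12):
  0:1  1:20  2:86  3:150  4:17  5:26  6:49  7:38
  8:132  9:128  10:48  11:18  12:46
Giant step factor: 20^(-13) ≡ 107 (mod 157).
Scan 106·107^i mod 157 for i = 0, 1, …:
  i=0: 106   i=1: 38
Match at i=1, j=7: k = 1·13 + 7 = 20.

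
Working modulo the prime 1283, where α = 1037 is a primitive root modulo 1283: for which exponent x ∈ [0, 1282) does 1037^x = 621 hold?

1105

Baby-step giant-step with m = ceil(sqrt(1282)) = 36.
Baby table (1037^j mod 1283 for j=0..35):
  0:1  1:1037  2:215  3:996  4:37  5:1162  6:257  7:928
  8:86  9:655  10:528  11:978  12:616  13:1141  14:291  15:262
  16:981  17:1161  18:503  19:713  20:373  21:618  22:649  23:721
  24:971  25:1055  26:919  27:1017  28:3  29:545  30:645  31:422
  32:111  33:920  34:771  35:218
Giant step factor: 1037^(-36) ≡ 184 (mod 1283).
Scan 621·184^i mod 1283 for i = 0, 1, …:
  i=0: 621   i=1: 77   i=2: 55   i=3: 1139
  i=4: 447   i=5: 136   i=6: 647   i=7: 1012
  i=8: 173   i=9: 1040     …   i=29: 194
  i=30: 1055
Match at i=30, j=25: x = 30·36 + 25 = 1105.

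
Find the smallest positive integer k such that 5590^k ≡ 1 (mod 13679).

977

The order of 5590 must divide p − 1 = 13678 = 2 · 7 · 977.
Divisors: 1, 2, 7, 14, 977, 1954, 6839, 13678.
Check each in increasing order: 5590^1 ≡ 5590;  5590^2 ≡ 5264;  5590^7 ≡ 6336;  5590^14 ≡ 10710;  5590^977 ≡ 1.
Smallest exponent giving 1 is 977.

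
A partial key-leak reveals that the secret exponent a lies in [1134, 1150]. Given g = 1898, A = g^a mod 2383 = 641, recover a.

1143

Compute 1898^1134 mod 2383 = 681, then multiply by 1898 repeatedly:
  1898^1134=681  1898^1135=952  1898^1136=582  1898^1137=1307  1898^1138=2366
  1898^1139=1096  1898^1140=2232  1898^1141=1745  1898^1142=2023  1898^1143=641
Found 641 at exponent 1143.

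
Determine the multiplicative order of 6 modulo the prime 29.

The order of 6 must divide p − 1 = 28 = 2^2 · 7.
Divisors: 1, 2, 4, 7, 14, 28.
Check each in increasing order: 6^1 ≡ 6;  6^2 ≡ 7;  6^4 ≡ 20;  6^7 ≡ 28;  6^14 ≡ 1.
Smallest exponent giving 1 is 14.

14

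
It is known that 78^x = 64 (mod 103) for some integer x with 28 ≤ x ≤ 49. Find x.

30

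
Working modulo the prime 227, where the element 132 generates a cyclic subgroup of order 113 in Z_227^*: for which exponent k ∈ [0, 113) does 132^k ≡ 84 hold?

Baby-step giant-step with m = ceil(sqrt(113)) = 11.
Baby table (132^j mod 227 for j=0..10):
  0:1  1:132  2:172  3:4  4:74  5:7  6:16  7:69
  8:28  9:64  10:49
Giant step factor: 132^(-11) ≡ 75 (mod 227).
Scan 84·75^i mod 227 for i = 0, 1, …:
  i=0: 84   i=1: 171   i=2: 113   i=3: 76
  i=4: 25   i=5: 59   i=6: 112   i=7: 1
Match at i=7, j=0: k = 7·11 + 0 = 77.

77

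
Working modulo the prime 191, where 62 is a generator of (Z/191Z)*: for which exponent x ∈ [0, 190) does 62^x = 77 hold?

Baby-step giant-step with m = ceil(sqrt(190)) = 14.
Baby table (62^j mod 191 for j=0..13):
  0:1  1:62  2:24  3:151  4:3  5:186  6:72  7:71
  8:9  9:176  10:25  11:22  12:27  13:146
Giant step factor: 62^(-14) ≡ 163 (mod 191).
Scan 77·163^i mod 191 for i = 0, 1, …:
  i=0: 77   i=1: 136   i=2: 12   i=3: 46
  i=4: 49   i=5: 156   i=6: 25
Match at i=6, j=10: x = 6·14 + 10 = 94.

94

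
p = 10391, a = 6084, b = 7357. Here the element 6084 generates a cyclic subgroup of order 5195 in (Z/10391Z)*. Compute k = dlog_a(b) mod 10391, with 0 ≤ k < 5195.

4445

Baby-step giant-step with m = ceil(sqrt(5195)) = 73.
Baby table (6084^j mod 10391 for j=0..72):
  0:1  1:6084  2:2314  3:8962  4:3231  5:8023  6:5405  7:6896
  8:6797  9:7159  10:6675  11:2672  12:4924  13:363  14:5600  15:8702
  16:823  17:9061  18:2869  19:8507  20:9408  21:4644  22:967  23:1922
  24:3573  25:160  26:7077  27:6555  28:10353  29:7801  30:5587  31:2347
  32:1914  33:6856  34:2430  35:8118  36:1489  37:8515  38:6125  39:2374
  40:10317  41:6988  42:5411  43:1836  44:10290  45:8976  46:5279  47:9246
  48:6181  49:175  50:4818  51:10092  52:9700  53:4311  54:1240  55:294
  56:1444  57:4901  58:5905  59:4333  60:5  61:9638  62:1179  63:3246
  64:5764  65:8942  66:6243  67:3307  68:2812  69:4622  70:2202  71:2969
  72:3838
Giant step factor: 6084^(-73) ≡ 8267 (mod 10391).
Scan 7357·8267^i mod 10391 for i = 0, 1, …:
  i=0: 7357   i=1: 1796   i=2: 9184   i=3: 7482
  i=4: 6462   i=5: 1223   i=6: 98   i=7: 10059
  i=8: 8971   i=9: 2690     …   i=59: 9379
  i=60: 8942
Match at i=60, j=65: k = 60·73 + 65 = 4445.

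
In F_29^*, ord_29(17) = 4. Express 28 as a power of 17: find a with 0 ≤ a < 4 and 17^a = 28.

Successive powers of 17 modulo 29:
  17^0=1  17^1=17  17^2=28
So 17^2 ≡ 28 (mod 29), giving a = 2.

2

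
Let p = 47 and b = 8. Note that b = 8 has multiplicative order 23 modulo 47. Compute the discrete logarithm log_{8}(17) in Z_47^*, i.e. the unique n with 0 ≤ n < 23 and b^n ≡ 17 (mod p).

2

Successive powers of 8 modulo 47:
  8^0=1  8^1=8  8^2=17
So 8^2 ≡ 17 (mod 47), giving n = 2.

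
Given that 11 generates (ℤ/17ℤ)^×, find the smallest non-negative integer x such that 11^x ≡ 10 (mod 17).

Successive powers of 11 modulo 17:
  11^0=1  11^1=11  11^2=2  11^3=5  11^4=4  11^5=10
So 11^5 ≡ 10 (mod 17), giving x = 5.

5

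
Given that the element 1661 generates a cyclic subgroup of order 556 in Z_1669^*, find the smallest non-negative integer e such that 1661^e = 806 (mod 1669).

155

Baby-step giant-step with m = ceil(sqrt(556)) = 24.
Baby table (1661^j mod 1669 for j=0..23):
  0:1  1:1661  2:64  3:1157  4:758  5:612  6:111  7:781
  8:428  9:1583  10:688  11:1172  12:638  13:1572  14:776  15:468
  16:1263  17:1579  18:720  19:916  20:1017  21:209  22:1666  23:24
Giant step factor: 1661^(-24) ≡ 113 (mod 1669).
Scan 806·113^i mod 1669 for i = 0, 1, …:
  i=0: 806   i=1: 952   i=2: 760   i=3: 761
  i=4: 874   i=5: 291   i=6: 1172
Match at i=6, j=11: e = 6·24 + 11 = 155.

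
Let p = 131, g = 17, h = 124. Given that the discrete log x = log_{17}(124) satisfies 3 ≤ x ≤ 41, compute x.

37

Compute 17^3 mod 131 = 66, then multiply by 17 repeatedly:
  17^3=66  17^4=74  17^5=79  17^6=33  17^7=37
  17^8=105  17^9=82  17^10=84  17^11=118  17^12=41
  17^13=42  17^14=59  17^15=86  17^16=21  17^17=95
  17^18=43  17^19=76  17^20=113  17^21=87  17^22=38
  17^23=122  17^24=109  17^25=19  17^26=61  17^27=120
  17^28=75  17^29=96  17^30=60  17^31=103  17^32=48
  17^33=30  17^34=117  17^35=24  17^36=15  17^37=124
Found 124 at exponent 37.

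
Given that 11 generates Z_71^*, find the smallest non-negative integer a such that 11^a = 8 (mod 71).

48

Baby-step giant-step with m = ceil(sqrt(70)) = 9.
Baby table (11^j mod 71 for j=0..8):
  0:1  1:11  2:50  3:53  4:15  5:23  6:40  7:14
  8:12
Giant step factor: 11^(-9) ≡ 7 (mod 71).
Scan 8·7^i mod 71 for i = 0, 1, …:
  i=0: 8   i=1: 56   i=2: 37   i=3: 46
  i=4: 38   i=5: 53
Match at i=5, j=3: a = 5·9 + 3 = 48.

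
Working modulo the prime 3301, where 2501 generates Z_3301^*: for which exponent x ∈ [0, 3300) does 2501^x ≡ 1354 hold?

2517

Baby-step giant-step with m = ceil(sqrt(3300)) = 58.
Baby table (2501^j mod 3301 for j=0..57):
  0:1  1:2501  2:2907  3:1605  4:89  5:1422  6:1245  7:902
  8:1319  9:1120  10:1872  11:1054  12:1856  13:650  14:1558  15:1378
  16:134  17:1733  18:20  19:505  20:2023  21:2391  22:1780  23:2032
  24:1793  25:1535  26:3273  27:2594  28:1129  29:1274  30:809  31:3097
  32:1451  33:1152  34:2680  35:1650  36:400  37:197  38:848  39:1606
  40:2590  41:1028  42:2850  43:991  44:2741  45:2365  46:2774  47:2373
  48:2976  49:2522  50:2612  51:3234  52:784  53:3291  54:1398  55:639
  56:455  57:2411
Giant step factor: 2501^(-58) ≡ 822 (mod 3301).
Scan 1354·822^i mod 3301 for i = 0, 1, …:
  i=0: 1354   i=1: 551   i=2: 685   i=3: 1900
  i=4: 427   i=5: 1088   i=6: 3066   i=7: 1589
  i=8: 2263   i=9: 1723     …   i=42: 1914
  i=43: 2032
Match at i=43, j=23: x = 43·58 + 23 = 2517.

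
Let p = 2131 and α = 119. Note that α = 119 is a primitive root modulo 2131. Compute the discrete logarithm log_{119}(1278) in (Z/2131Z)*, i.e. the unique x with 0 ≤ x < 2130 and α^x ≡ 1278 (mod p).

Baby-step giant-step with m = ceil(sqrt(2130)) = 47.
Baby table (119^j mod 2131 for j=0..46):
  0:1  1:119  2:1375  3:1669  4:428  5:1919  6:344  7:447
  8:2049  9:897  10:193  11:1657  12:1131  13:336  14:1626  15:1704
  16:331  17:1031  18:1222  19:510  20:1022  21:151  22:921  23:918
  24:561  25:698  26:2084  27:800  28:1436  29:404  30:1194  31:1440
  32:880  33:301  34:1723  35:461  36:1584  37:968  38:118  39:1256
  40:294  41:890  42:1491  43:556  44:103  45:1602  46:979
Giant step factor: 119^(-47) ≡ 2019 (mod 2131).
Scan 1278·2019^i mod 2131 for i = 0, 1, …:
  i=0: 1278   i=1: 1772   i=2: 1850   i=3: 1638
  i=4: 1941   i=5: 2101   i=6: 1229   i=7: 867
  i=8: 922   i=9: 1155     …   i=43: 758
  i=44: 344
Match at i=44, j=6: x = 44·47 + 6 = 2074.

2074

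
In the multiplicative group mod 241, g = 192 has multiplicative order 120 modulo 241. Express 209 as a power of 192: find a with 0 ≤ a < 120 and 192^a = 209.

Baby-step giant-step with m = ceil(sqrt(120)) = 11.
Baby table (192^j mod 241 for j=0..10):
  0:1  1:192  2:232  3:200  4:81  5:128  6:235  7:53
  8:54  9:5  10:237
Giant step factor: 192^(-11) ≡ 166 (mod 241).
Scan 209·166^i mod 241 for i = 0, 1, …:
  i=0: 209   i=1: 231   i=2: 27   i=3: 144
  i=4: 45   i=5: 240   i=6: 75   i=7: 159
  i=8: 125   i=9: 24   i=10: 128
Match at i=10, j=5: a = 10·11 + 5 = 115.

115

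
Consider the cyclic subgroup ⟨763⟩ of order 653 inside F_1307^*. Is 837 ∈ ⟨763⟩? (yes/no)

837 ∈ ⟨763⟩ iff 837^653 ≡ 1 (mod 1307), since |⟨763⟩| = 653.
837^653 mod 1307 = 1306.
Since 1306 ≠ 1, 837 does not lie in the subgroup.

no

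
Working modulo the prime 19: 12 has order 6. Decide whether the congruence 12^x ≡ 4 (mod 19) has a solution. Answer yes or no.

4 ∈ ⟨12⟩ iff 4^6 ≡ 1 (mod 19), since |⟨12⟩| = 6.
4^6 mod 19 = 11.
Since 11 ≠ 1, 4 does not lie in the subgroup.

no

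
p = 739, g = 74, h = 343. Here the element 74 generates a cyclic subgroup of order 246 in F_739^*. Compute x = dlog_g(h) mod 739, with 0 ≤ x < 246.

Baby-step giant-step with m = ceil(sqrt(246)) = 16.
Baby table (74^j mod 739 for j=0..15):
  0:1  1:74  2:303  3:252  4:173  5:239  6:689  7:734
  8:369  9:702  10:218  11:613  12:283  13:250  14:25  15:372
Giant step factor: 74^(-16) ≡ 4 (mod 739).
Scan 343·4^i mod 739 for i = 0, 1, …:
  i=0: 343   i=1: 633   i=2: 315   i=3: 521
  i=4: 606   i=5: 207   i=6: 89   i=7: 356
  i=8: 685   i=9: 523   i=10: 614   i=11: 239
Match at i=11, j=5: x = 11·16 + 5 = 181.

181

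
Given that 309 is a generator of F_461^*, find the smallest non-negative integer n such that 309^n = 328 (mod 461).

289

Baby-step giant-step with m = ceil(sqrt(460)) = 22.
Baby table (309^j mod 461 for j=0..21):
  0:1  1:309  2:54  3:90  4:150  5:250  6:263  7:131
  8:372  9:159  10:265  11:288  12:19  13:339  14:104  15:327
  16:84  17:140  18:387  19:184  20:153  21:255
Giant step factor: 309^(-22) ≡ 64 (mod 461).
Scan 328·64^i mod 461 for i = 0, 1, …:
  i=0: 328   i=1: 247   i=2: 134   i=3: 278
  i=4: 274   i=5: 18   i=6: 230   i=7: 429
  i=8: 257   i=9: 313   i=10: 209   i=11: 7
  i=12: 448   i=13: 90
Match at i=13, j=3: n = 13·22 + 3 = 289.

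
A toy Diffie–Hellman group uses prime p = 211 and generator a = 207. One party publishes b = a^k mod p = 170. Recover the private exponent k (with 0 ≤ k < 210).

166

Baby-step giant-step with m = ceil(sqrt(210)) = 15.
Baby table (207^j mod 211 for j=0..14):
  0:1  1:207  2:16  3:147  4:45  5:31  6:87  7:74
  8:126  9:129  10:117  11:165  12:184  13:108  14:201
Giant step factor: 207^(-15) ≡ 153 (mod 211).
Scan 170·153^i mod 211 for i = 0, 1, …:
  i=0: 170   i=1: 57   i=2: 70   i=3: 160
  i=4: 4   i=5: 190   i=6: 163   i=7: 41
  i=8: 154   i=9: 141   i=10: 51   i=11: 207
Match at i=11, j=1: k = 11·15 + 1 = 166.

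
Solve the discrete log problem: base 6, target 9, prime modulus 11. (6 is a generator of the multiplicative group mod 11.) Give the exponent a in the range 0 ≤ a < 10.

4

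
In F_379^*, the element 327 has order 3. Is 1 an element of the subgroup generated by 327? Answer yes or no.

1 ∈ ⟨327⟩ iff 1^3 ≡ 1 (mod 379), since |⟨327⟩| = 3.
1^3 mod 379 = 1.
Since 1 = 1, 1 lies in the subgroup.

yes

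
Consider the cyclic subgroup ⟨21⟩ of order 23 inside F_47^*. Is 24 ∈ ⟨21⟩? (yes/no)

24 ∈ ⟨21⟩ iff 24^23 ≡ 1 (mod 47), since |⟨21⟩| = 23.
24^23 mod 47 = 1.
Since 1 = 1, 24 lies in the subgroup.

yes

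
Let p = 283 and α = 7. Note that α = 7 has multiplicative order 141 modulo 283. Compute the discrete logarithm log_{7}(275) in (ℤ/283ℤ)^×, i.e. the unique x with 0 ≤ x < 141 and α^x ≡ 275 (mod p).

Baby-step giant-step with m = ceil(sqrt(141)) = 12.
Baby table (7^j mod 283 for j=0..11):
  0:1  1:7  2:49  3:60  4:137  5:110  6:204  7:13
  8:91  9:71  10:214  11:83
Giant step factor: 7^(-12) ≡ 151 (mod 283).
Scan 275·151^i mod 283 for i = 0, 1, …:
  i=0: 275   i=1: 207   i=2: 127   i=3: 216
  i=4: 71
Match at i=4, j=9: x = 4·12 + 9 = 57.

57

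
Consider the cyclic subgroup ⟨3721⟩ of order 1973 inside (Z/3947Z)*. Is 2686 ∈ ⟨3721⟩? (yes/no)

no

2686 ∈ ⟨3721⟩ iff 2686^1973 ≡ 1 (mod 3947), since |⟨3721⟩| = 1973.
2686^1973 mod 3947 = 3946.
Since 3946 ≠ 1, 2686 does not lie in the subgroup.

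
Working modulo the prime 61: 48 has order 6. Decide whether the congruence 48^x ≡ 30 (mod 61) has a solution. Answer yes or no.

no

30 ∈ ⟨48⟩ iff 30^6 ≡ 1 (mod 61), since |⟨48⟩| = 6.
30^6 mod 61 = 41.
Since 41 ≠ 1, 30 does not lie in the subgroup.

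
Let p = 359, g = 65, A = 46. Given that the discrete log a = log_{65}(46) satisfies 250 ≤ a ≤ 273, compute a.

Compute 65^250 mod 359 = 27, then multiply by 65 repeatedly:
  65^250=27  65^251=319  65^252=272  65^253=89  65^254=41
  65^255=152  65^256=187  65^257=308  65^258=275  65^259=284
  65^260=151  65^261=122  65^262=32  65^263=285  65^264=216
  65^265=39  65^266=22  65^267=353  65^268=328  65^269=139
  65^270=60  65^271=310  65^272=46
Found 46 at exponent 272.

272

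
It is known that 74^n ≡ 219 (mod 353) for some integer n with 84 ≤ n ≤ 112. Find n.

91

Compute 74^84 mod 353 = 342, then multiply by 74 repeatedly:
  74^84=342  74^85=245  74^86=127  74^87=220  74^88=42
  74^89=284  74^90=189  74^91=219
Found 219 at exponent 91.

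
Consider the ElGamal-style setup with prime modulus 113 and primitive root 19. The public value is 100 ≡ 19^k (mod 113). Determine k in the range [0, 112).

106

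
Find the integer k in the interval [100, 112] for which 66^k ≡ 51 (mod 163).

100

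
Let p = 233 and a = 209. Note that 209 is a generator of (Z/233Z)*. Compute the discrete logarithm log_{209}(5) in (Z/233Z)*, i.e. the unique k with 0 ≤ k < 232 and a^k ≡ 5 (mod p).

105

Baby-step giant-step with m = ceil(sqrt(232)) = 16.
Baby table (209^j mod 233 for j=0..15):
  0:1  1:209  2:110  3:156  4:217  5:151  6:104  7:67
  8:23  9:147  10:200  11:93  12:98  13:211  14:62  15:143
Giant step factor: 209^(-16) ≡ 37 (mod 233).
Scan 5·37^i mod 233 for i = 0, 1, …:
  i=0: 5   i=1: 185   i=2: 88   i=3: 227
  i=4: 11   i=5: 174   i=6: 147
Match at i=6, j=9: k = 6·16 + 9 = 105.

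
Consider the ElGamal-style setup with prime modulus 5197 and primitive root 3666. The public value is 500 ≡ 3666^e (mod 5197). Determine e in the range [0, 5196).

3987

Baby-step giant-step with m = ceil(sqrt(5196)) = 73.
Baby table (3666^j mod 5197 for j=0..72):
  0:1  1:3666  2:114  3:2164  4:2602  5:2437  6:399  7:2377
  8:3910  9:734  10:3995  11:524  12:3291  13:2569  14:990  15:1834
  16:3723  17:1196  18:3465  19:1222  20:38  21:4186  22:4332  23:4277
  24:133  25:4257  26:4768  27:1977  28:3064  29:1907  30:1097  31:4321
  32:330  33:4076  34:1241  35:2131  36:1155  37:3872  38:1745  39:4860
  40:1444  41:3158  42:3509  43:1419  44:5054  45:659  46:4486  47:2368
  48:2098  49:4905  50:110  51:3091  52:2146  53:4175  54:385  55:3023
  56:2314  57:1620  58:3946  59:2785  60:2902  61:473  62:3417  63:1952
  64:4960  65:4254  66:4164  67:1635  68:1769  69:4495  70:4180  71:3124
  72:3593
Giant step factor: 3666^(-73) ≡ 4793 (mod 5197).
Scan 500·4793^i mod 5197 for i = 0, 1, …:
  i=0: 500   i=1: 683   i=2: 4706   i=3: 878
  i=4: 3881   i=5: 1570   i=6: 4951   i=7: 641
  i=8: 886   i=9: 649     …   i=53: 2301
  i=54: 659
Match at i=54, j=45: e = 54·73 + 45 = 3987.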